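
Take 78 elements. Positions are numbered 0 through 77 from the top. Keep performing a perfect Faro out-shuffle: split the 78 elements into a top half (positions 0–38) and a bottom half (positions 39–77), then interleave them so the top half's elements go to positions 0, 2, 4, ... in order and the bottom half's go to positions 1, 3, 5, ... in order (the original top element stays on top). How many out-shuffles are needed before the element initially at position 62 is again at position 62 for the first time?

30

Follow position 62 under repeated out-shuffles:
62 → 47 → 17 → 34 → 68 → 59 → 41 → 5 → ... → 62 (length 30)
It first returns after 30 out-shuffles.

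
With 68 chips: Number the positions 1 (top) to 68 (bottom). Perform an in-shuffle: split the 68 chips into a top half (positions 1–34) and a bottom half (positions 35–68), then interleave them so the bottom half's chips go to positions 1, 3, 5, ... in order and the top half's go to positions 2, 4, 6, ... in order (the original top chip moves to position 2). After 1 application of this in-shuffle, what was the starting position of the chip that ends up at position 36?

18

Work backwards from position 36, undoing one in-shuffle at a time:
36 ← 18
So the chip now at position 36 started at position 18.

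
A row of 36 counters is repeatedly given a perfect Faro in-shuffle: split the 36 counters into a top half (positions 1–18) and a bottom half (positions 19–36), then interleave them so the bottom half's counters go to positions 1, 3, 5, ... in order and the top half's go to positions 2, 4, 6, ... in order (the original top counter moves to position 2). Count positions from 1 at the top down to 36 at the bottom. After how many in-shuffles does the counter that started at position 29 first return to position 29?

Follow position 29 under repeated in-shuffles:
29 → 21 → 5 → 10 → 20 → 3 → 6 → 12 → ... → 29 (length 36)
It first returns after 36 in-shuffles.

36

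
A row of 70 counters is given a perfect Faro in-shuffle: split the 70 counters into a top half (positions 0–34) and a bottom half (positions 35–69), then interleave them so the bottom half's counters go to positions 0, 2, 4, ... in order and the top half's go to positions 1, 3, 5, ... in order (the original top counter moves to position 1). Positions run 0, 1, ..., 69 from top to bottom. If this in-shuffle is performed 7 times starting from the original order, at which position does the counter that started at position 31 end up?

48

Track the counter's position through each in-shuffle:
31 → 63 → 56 → 42 → 14 → 29 → 59 → 48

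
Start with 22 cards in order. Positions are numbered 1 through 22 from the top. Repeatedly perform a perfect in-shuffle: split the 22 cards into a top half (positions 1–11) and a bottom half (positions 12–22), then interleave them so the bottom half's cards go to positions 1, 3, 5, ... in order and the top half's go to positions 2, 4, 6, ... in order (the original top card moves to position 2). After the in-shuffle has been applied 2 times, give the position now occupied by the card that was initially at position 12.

Track the card's position through each in-shuffle:
12 → 1 → 2

2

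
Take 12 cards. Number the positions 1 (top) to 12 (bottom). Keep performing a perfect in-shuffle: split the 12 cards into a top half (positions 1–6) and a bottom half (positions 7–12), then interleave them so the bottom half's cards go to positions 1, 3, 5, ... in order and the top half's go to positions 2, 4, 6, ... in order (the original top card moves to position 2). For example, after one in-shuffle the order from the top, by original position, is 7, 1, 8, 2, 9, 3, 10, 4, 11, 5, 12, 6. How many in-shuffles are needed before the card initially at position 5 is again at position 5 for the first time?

Follow position 5 under repeated in-shuffles:
5 → 10 → 7 → 1 → 2 → 4 → 8 → 3 → 6 → 12 → 11 → 9 → 5
It first returns after 12 in-shuffles.

12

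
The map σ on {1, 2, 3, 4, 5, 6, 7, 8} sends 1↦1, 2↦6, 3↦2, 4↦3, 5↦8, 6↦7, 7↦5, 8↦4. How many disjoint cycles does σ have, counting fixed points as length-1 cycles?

Cycle decomposition: (1) (2 6 7 5 8 4 3).
2 cycles.

2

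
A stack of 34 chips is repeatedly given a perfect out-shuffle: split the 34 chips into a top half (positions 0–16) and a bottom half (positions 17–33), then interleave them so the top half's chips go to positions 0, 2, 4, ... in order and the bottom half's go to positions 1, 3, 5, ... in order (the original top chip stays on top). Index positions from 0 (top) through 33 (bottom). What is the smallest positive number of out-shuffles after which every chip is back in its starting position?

10

The out-shuffle permutes the 34 positions with cycle lengths [1, 1, 2, 10, 10, 10].
Every chip is home exactly when every cycle has completed a whole number of laps, i.e. after lcm(1, 2, 10) = 10 out-shuffles.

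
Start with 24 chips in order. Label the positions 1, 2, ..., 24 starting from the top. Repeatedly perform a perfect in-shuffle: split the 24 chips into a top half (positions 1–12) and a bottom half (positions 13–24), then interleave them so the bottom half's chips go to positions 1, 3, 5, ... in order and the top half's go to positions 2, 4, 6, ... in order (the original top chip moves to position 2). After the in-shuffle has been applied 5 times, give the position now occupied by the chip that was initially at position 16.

12

Track the chip's position through each in-shuffle:
16 → 7 → 14 → 3 → 6 → 12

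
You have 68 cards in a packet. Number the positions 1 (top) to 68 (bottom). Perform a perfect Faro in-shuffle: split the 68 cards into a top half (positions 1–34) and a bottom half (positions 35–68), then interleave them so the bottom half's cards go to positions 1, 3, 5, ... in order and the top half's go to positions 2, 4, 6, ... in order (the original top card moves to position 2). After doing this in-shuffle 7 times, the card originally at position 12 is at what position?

Track the card's position through each in-shuffle:
12 → 24 → 48 → 27 → 54 → 39 → 9 → 18

18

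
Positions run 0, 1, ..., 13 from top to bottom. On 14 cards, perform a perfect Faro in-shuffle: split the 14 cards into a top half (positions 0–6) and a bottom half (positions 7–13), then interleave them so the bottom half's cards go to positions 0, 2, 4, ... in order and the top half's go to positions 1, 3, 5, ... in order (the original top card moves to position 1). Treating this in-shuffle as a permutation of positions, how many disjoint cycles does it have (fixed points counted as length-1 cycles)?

Trace each unvisited position around until it returns:
(0 1 3 7) (2 5 11 8) (4 9) (6 13 12 10)
4 cycles in total.

4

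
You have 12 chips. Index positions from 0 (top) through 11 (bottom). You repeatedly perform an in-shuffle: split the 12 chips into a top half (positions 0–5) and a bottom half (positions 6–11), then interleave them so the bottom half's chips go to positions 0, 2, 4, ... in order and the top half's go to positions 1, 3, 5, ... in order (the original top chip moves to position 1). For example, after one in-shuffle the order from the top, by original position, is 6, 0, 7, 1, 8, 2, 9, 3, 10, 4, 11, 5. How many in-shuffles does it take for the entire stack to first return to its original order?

The in-shuffle permutes the 12 positions with cycle lengths [12].
Every chip is home exactly when every cycle has completed a whole number of laps, i.e. after lcm(12) = 12 in-shuffles.

12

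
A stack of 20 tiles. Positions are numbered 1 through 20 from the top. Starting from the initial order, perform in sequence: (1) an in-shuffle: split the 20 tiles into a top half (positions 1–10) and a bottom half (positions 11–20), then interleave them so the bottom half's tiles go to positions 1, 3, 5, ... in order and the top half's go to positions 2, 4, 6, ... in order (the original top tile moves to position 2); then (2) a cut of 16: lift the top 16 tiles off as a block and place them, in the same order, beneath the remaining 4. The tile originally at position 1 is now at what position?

Track the tile from position 1 forward through each operation:
  after op 1 (in-shuffle): 1 → 2
  after op 2 (cut 16): 2 → 6

6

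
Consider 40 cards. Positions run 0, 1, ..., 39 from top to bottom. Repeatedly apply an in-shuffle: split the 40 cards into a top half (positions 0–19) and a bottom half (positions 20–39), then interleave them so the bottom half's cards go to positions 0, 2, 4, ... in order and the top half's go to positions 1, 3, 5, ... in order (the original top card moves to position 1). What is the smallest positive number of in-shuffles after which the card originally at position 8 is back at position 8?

20

Follow position 8 under repeated in-shuffles:
8 → 17 → 35 → 30 → 20 → 0 → 1 → 3 → 7 → 15 → 31 → 22 → 4 → 9 → 19 → 39 → 38 → 36 → 32 → 24 → 8
It first returns after 20 in-shuffles.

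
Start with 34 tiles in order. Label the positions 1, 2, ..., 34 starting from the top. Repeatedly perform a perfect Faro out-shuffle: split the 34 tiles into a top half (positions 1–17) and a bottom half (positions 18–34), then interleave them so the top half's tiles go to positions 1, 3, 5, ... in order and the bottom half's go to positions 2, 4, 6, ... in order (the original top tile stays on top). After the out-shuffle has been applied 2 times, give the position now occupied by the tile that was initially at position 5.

17

Track the tile's position through each out-shuffle:
5 → 9 → 17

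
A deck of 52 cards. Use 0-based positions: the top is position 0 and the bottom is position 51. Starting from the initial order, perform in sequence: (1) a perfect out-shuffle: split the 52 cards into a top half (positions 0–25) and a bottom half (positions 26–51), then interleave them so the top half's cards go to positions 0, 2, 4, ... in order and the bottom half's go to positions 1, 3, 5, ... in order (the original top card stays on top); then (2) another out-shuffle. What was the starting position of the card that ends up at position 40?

Undo the operations in reverse order, starting from position 40:
  undo op 2 (out-shuffle, from top half): 40 ← 20
  undo op 1 (out-shuffle, from top half): 20 ← 10
So the card at position 40 came from original position 10.

10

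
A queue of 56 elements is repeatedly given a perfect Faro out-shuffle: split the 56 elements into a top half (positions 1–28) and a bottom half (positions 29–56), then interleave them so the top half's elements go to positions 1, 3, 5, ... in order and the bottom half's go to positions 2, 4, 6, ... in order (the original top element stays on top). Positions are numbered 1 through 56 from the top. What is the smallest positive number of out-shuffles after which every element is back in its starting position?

20

The out-shuffle permutes the 56 positions with cycle lengths [1, 1, 4, 10, 20, 20].
Every element is home exactly when every cycle has completed a whole number of laps, i.e. after lcm(1, 4, 10, 20) = 20 out-shuffles.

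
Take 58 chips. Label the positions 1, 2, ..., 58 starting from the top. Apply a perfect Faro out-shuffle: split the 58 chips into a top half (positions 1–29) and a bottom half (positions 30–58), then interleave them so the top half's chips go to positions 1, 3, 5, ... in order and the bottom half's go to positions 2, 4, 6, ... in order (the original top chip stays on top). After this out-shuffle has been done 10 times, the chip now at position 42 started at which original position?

9

Work backwards from position 42, undoing one out-shuffle at a time:
42 ← 50 ← 54 ← 56 ← 57 ← 29 ← 15 ← 8 ← 33 ← 17 ← 9
So the chip now at position 42 started at position 9.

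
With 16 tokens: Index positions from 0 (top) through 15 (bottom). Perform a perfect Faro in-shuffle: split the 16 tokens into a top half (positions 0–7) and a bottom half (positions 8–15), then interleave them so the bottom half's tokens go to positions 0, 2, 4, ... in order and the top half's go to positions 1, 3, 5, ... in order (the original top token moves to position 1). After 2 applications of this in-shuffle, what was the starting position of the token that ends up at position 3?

0

Work backwards from position 3, undoing one in-shuffle at a time:
3 ← 1 ← 0
So the token now at position 3 started at position 0.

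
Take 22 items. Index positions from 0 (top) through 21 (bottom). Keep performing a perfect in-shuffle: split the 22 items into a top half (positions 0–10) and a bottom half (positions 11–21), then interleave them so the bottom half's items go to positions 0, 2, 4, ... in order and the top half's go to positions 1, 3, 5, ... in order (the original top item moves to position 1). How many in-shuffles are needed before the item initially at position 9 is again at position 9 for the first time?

Follow position 9 under repeated in-shuffles:
9 → 19 → 16 → 10 → 21 → 20 → 18 → 14 → 6 → 13 → 4 → 9
It first returns after 11 in-shuffles.

11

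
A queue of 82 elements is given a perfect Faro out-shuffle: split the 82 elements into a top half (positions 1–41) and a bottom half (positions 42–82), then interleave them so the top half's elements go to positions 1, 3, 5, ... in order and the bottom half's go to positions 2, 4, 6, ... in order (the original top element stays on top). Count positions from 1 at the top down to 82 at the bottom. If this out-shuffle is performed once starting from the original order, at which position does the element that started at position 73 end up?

Track the element's position through each out-shuffle:
73 → 64

64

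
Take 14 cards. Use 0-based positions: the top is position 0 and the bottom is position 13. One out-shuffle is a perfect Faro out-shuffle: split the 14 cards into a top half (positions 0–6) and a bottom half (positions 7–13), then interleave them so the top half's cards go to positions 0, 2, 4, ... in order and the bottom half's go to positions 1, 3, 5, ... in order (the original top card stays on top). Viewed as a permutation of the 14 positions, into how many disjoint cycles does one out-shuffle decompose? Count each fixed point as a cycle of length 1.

Trace each unvisited position around until it returns:
(0) (1 2 4 8 3 6 ... len 12) (13)
3 cycles in total.

3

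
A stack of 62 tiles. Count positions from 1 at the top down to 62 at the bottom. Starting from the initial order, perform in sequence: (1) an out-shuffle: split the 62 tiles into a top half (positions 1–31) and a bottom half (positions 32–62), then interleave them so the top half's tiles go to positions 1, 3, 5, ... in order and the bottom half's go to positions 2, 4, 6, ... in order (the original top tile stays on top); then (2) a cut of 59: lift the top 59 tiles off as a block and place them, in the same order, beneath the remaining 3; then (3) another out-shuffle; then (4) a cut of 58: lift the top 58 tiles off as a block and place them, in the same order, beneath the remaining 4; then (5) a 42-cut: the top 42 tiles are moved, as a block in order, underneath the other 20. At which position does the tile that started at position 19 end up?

42

Track the tile from position 19 forward through each operation:
  after op 1 (out-shuffle): 19 → 37
  after op 2 (cut 59): 37 → 40
  after op 3 (out-shuffle): 40 → 18
  after op 4 (cut 58): 18 → 22
  after op 5 (cut 42): 22 → 42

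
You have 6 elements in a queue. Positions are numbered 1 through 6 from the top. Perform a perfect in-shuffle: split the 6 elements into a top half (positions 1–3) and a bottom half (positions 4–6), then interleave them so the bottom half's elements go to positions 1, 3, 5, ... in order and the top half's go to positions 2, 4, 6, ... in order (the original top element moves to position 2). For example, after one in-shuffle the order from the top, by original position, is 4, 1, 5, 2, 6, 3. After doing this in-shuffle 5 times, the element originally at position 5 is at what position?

Track the element's position through each in-shuffle:
5 → 3 → 6 → 5 → 3 → 6

6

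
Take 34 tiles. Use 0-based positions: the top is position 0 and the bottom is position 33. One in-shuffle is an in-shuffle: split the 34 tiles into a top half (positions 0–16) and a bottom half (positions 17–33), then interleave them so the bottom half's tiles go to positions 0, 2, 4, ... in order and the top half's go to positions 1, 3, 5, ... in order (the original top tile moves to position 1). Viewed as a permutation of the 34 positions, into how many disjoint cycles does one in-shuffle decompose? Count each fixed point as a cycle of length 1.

5

Trace each unvisited position around until it returns:
(0 1 3 7 15 31 ... len 12) (2 5 11 23 12 25 ... len 12) (4 9 19) (6 13 27 20) (14 29 24)
5 cycles in total.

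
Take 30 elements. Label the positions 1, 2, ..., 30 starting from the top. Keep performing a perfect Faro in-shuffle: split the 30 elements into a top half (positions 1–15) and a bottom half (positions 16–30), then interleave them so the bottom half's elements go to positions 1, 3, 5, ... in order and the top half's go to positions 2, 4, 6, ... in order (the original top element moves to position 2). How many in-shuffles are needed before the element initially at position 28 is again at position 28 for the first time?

5

Follow position 28 under repeated in-shuffles:
28 → 25 → 19 → 7 → 14 → 28
It first returns after 5 in-shuffles.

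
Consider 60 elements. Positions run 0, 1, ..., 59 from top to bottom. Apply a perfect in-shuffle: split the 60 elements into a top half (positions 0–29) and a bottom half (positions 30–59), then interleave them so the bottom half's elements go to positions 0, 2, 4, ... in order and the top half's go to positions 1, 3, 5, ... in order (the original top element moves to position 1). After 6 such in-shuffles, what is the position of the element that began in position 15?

47

Track the element's position through each in-shuffle:
15 → 31 → 2 → 5 → 11 → 23 → 47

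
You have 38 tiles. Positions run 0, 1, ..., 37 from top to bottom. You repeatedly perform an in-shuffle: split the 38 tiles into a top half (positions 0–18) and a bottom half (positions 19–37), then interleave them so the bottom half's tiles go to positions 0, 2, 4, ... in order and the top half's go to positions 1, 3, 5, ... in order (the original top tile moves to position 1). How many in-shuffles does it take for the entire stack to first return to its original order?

The in-shuffle permutes the 38 positions with cycle lengths [2, 12, 12, 12].
Every tile is home exactly when every cycle has completed a whole number of laps, i.e. after lcm(2, 12) = 12 in-shuffles.

12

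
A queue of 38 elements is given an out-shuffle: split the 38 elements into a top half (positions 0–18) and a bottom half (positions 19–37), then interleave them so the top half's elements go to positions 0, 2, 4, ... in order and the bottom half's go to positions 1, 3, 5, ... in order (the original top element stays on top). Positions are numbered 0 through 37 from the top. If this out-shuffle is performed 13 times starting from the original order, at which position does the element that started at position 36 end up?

22

Track position through each out-shuffle: 36 → 35 → 33 → 29 → 21 → ... (continuing for 13 shuffles total) → 22.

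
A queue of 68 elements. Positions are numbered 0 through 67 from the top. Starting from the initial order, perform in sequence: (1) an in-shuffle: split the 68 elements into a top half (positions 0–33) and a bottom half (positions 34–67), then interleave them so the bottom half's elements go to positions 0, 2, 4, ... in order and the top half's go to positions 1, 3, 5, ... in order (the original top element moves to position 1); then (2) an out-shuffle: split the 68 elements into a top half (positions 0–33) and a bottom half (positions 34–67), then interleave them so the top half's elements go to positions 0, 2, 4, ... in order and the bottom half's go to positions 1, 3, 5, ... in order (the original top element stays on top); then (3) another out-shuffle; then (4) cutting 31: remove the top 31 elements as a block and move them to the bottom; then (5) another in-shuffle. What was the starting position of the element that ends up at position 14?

Undo the operations in reverse order, starting from position 14:
  undo op 5 (in-shuffle, from bottom half): 14 ← 41
  undo op 4 (cut 31): 41 ← 4
  undo op 3 (out-shuffle, from top half): 4 ← 2
  undo op 2 (out-shuffle, from top half): 2 ← 1
  undo op 1 (in-shuffle, from top half): 1 ← 0
So the element at position 14 came from original position 0.

0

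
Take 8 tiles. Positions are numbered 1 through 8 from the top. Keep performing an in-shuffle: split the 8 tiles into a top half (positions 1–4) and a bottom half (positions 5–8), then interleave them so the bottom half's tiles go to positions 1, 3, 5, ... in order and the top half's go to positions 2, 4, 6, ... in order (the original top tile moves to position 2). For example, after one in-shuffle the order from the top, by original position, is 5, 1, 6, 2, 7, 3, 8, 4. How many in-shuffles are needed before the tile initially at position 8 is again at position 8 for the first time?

Follow position 8 under repeated in-shuffles:
8 → 7 → 5 → 1 → 2 → 4 → 8
It first returns after 6 in-shuffles.

6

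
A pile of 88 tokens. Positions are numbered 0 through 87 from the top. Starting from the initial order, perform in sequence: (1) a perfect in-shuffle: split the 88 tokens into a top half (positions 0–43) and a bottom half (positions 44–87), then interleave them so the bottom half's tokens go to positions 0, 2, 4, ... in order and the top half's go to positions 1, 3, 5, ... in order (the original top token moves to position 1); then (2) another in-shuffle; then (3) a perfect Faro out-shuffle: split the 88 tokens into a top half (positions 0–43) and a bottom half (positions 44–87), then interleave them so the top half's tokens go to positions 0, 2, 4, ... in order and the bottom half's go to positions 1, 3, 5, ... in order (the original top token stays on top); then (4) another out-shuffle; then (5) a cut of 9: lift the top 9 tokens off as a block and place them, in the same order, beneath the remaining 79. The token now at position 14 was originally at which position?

Undo the operations in reverse order, starting from position 14:
  undo op 5 (cut 9): 14 ← 23
  undo op 4 (out-shuffle, from bottom half): 23 ← 55
  undo op 3 (out-shuffle, from bottom half): 55 ← 71
  undo op 2 (in-shuffle, from top half): 71 ← 35
  undo op 1 (in-shuffle, from top half): 35 ← 17
So the token at position 14 came from original position 17.

17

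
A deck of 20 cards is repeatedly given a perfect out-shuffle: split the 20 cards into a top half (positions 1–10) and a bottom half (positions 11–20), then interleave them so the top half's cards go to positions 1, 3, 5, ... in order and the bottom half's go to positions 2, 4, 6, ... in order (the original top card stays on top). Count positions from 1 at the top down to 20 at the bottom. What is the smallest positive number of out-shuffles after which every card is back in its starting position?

The out-shuffle permutes the 20 positions with cycle lengths [1, 1, 18].
Every card is home exactly when every cycle has completed a whole number of laps, i.e. after lcm(1, 18) = 18 out-shuffles.

18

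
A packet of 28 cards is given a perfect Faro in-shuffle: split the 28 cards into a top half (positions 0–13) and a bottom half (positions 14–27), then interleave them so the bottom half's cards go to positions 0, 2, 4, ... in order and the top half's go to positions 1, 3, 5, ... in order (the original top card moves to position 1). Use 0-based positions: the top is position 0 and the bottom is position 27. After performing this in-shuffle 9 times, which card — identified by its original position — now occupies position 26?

Work backwards from position 26, undoing one in-shuffle at a time:
26 ← 27 ← 13 ← 6 ← 17 ← 8 ← 18 ← 23 ← 11 ← 5
So the card now at position 26 started at position 5.

5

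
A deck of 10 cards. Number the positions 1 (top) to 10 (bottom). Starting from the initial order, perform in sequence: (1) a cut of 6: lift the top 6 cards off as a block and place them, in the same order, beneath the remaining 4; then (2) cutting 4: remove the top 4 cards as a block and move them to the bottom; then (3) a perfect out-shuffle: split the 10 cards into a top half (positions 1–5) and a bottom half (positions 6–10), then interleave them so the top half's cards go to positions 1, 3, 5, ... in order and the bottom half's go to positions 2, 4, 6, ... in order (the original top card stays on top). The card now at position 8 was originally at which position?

9

Undo the operations in reverse order, starting from position 8:
  undo op 3 (out-shuffle, from bottom half): 8 ← 9
  undo op 2 (cut 4): 9 ← 3
  undo op 1 (cut 6): 3 ← 9
So the card at position 8 came from original position 9.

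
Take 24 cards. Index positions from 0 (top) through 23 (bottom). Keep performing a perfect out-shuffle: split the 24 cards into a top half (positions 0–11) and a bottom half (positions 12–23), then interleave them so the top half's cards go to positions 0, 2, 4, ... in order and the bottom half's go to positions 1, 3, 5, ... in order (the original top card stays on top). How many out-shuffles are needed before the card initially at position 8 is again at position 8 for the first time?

11

Follow position 8 under repeated out-shuffles:
8 → 16 → 9 → 18 → 13 → 3 → 6 → 12 → 1 → 2 → 4 → 8
It first returns after 11 out-shuffles.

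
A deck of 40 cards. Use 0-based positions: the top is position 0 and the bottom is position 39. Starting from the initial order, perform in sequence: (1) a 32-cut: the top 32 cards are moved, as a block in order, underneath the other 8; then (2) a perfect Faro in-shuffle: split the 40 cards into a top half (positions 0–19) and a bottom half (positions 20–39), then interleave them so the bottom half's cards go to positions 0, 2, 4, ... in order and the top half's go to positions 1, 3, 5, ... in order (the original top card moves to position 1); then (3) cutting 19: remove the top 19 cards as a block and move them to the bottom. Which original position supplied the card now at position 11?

Undo the operations in reverse order, starting from position 11:
  undo op 3 (cut 19): 11 ← 30
  undo op 2 (in-shuffle, from bottom half): 30 ← 35
  undo op 1 (cut 32): 35 ← 27
So the card at position 11 came from original position 27.

27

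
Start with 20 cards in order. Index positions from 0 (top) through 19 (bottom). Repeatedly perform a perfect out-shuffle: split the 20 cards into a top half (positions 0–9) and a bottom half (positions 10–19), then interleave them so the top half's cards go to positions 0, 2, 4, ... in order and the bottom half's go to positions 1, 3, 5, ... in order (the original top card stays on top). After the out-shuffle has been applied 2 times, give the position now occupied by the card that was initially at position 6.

Track the card's position through each out-shuffle:
6 → 12 → 5

5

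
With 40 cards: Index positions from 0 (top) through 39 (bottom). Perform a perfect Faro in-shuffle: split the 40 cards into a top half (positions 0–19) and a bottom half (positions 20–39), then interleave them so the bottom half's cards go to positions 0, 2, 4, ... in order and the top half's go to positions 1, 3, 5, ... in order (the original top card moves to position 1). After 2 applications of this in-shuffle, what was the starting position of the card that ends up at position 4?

Work backwards from position 4, undoing one in-shuffle at a time:
4 ← 22 ← 31
So the card now at position 4 started at position 31.

31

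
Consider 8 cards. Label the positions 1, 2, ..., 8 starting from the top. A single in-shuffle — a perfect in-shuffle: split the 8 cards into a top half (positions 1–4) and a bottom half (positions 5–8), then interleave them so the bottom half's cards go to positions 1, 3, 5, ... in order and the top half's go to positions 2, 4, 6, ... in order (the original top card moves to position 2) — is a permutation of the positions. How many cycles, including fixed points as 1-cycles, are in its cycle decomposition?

2

Trace each unvisited position around until it returns:
(1 2 4 8 7 5) (3 6)
2 cycles in total.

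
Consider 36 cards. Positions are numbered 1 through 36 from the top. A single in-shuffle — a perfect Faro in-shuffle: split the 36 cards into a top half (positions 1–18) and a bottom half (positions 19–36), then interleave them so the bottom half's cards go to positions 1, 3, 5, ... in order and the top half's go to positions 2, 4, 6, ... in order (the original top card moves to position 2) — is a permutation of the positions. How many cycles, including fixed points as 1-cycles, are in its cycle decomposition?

1

Trace each unvisited position around until it returns:
(1 2 4 8 16 32 ... len 36)
1 cycle in total.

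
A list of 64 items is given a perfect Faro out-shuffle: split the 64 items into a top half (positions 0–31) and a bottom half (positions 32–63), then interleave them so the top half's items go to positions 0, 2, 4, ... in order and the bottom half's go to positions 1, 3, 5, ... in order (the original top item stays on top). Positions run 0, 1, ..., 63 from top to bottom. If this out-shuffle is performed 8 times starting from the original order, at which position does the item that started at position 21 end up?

21

Track the item's position through each out-shuffle:
21 → 42 → 21 → 42 → 21 → 42 → 21 → 42 → 21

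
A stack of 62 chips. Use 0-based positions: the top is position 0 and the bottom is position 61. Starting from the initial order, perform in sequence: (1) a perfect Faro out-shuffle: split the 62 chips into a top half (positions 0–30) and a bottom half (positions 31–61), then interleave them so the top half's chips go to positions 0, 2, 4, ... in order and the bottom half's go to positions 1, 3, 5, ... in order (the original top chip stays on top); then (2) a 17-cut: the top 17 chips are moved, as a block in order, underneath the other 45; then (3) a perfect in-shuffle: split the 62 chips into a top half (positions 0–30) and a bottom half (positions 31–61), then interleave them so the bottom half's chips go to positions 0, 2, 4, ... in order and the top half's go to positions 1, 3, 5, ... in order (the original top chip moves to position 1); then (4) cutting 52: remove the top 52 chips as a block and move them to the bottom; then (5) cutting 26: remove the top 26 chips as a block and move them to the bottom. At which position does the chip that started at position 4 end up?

28

Track the chip from position 4 forward through each operation:
  after op 1 (out-shuffle): 4 → 8
  after op 2 (cut 17): 8 → 53
  after op 3 (in-shuffle): 53 → 44
  after op 4 (cut 52): 44 → 54
  after op 5 (cut 26): 54 → 28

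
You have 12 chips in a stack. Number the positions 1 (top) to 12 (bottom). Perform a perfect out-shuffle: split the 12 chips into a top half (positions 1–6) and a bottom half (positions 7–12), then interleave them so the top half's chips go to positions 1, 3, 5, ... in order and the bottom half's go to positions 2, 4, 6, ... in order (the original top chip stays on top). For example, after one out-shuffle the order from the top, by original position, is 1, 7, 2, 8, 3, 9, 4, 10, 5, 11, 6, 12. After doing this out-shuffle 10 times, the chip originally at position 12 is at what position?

12

Position 12 is a fixed point of every out-shuffle, so the chip never moves.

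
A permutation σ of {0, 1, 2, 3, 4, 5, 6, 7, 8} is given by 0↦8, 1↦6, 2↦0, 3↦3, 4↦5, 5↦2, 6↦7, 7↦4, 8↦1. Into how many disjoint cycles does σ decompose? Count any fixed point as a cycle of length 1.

Cycle decomposition: (0 8 1 6 7 4 5 2) (3).
2 cycles.

2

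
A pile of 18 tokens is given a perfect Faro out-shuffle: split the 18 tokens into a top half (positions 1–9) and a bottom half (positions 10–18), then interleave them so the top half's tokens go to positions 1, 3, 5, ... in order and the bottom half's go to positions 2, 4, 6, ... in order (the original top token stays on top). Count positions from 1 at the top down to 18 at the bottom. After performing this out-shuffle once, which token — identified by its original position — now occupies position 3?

2

Work backwards from position 3, undoing one out-shuffle at a time:
3 ← 2
So the token now at position 3 started at position 2.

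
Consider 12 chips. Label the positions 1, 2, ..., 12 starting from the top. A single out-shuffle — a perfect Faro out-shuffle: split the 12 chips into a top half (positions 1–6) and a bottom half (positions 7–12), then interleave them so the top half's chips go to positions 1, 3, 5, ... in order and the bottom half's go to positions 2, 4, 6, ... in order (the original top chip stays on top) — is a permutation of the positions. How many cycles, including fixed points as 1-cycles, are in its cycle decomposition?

3

Trace each unvisited position around until it returns:
(1) (2 3 5 9 6 11 10 8 4 7) (12)
3 cycles in total.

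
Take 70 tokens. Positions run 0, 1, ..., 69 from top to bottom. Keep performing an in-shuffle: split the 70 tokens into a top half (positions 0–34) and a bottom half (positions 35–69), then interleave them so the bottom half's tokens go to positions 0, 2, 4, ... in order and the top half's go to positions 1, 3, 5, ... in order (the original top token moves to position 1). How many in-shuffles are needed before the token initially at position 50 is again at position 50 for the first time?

35

Follow position 50 under repeated in-shuffles:
50 → 30 → 61 → 52 → 34 → 69 → 68 → 66 → ... → 50 (length 35)
It first returns after 35 in-shuffles.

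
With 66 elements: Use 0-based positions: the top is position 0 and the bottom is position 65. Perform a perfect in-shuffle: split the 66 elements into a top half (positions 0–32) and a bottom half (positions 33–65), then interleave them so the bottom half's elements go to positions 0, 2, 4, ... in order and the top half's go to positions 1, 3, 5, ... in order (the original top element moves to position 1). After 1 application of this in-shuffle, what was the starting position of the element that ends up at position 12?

Work backwards from position 12, undoing one in-shuffle at a time:
12 ← 39
So the element now at position 12 started at position 39.

39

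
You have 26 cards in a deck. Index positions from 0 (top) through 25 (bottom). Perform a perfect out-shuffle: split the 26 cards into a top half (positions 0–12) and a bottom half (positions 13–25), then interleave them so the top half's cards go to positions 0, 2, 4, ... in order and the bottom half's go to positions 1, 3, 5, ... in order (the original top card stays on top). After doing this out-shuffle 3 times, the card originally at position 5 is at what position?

15

Track the card's position through each out-shuffle:
5 → 10 → 20 → 15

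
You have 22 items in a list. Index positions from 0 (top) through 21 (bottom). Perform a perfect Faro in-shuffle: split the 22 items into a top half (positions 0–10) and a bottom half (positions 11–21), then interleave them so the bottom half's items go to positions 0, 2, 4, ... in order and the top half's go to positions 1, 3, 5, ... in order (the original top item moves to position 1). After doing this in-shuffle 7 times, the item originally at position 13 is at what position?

20

Track the item's position through each in-shuffle:
13 → 4 → 9 → 19 → 16 → 10 → 21 → 20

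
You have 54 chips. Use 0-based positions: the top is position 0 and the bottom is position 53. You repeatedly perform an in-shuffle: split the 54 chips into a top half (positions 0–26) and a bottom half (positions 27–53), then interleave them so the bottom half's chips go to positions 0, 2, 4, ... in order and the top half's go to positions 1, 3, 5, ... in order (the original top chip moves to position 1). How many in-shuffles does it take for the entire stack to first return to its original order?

20

The in-shuffle permutes the 54 positions with cycle lengths [4, 10, 20, 20].
Every chip is home exactly when every cycle has completed a whole number of laps, i.e. after lcm(4, 10, 20) = 20 in-shuffles.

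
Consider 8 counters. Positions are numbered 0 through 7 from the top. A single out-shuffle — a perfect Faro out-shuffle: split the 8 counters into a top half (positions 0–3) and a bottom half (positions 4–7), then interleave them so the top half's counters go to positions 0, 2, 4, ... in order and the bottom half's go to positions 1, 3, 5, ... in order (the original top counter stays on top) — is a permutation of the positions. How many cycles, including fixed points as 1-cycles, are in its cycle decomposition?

4

Trace each unvisited position around until it returns:
(0) (1 2 4) (3 6 5) (7)
4 cycles in total.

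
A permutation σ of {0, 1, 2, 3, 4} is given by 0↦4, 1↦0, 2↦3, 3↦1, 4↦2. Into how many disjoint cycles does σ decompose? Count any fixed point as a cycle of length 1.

1

Cycle decomposition: (0 4 2 3 1).
1 cycle.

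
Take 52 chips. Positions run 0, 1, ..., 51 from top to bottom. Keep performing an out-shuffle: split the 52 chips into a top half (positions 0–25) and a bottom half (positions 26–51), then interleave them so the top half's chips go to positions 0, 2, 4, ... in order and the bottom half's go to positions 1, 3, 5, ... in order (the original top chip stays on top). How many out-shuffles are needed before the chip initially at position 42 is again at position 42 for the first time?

Follow position 42 under repeated out-shuffles:
42 → 33 → 15 → 30 → 9 → 18 → 36 → 21 → 42
It first returns after 8 out-shuffles.

8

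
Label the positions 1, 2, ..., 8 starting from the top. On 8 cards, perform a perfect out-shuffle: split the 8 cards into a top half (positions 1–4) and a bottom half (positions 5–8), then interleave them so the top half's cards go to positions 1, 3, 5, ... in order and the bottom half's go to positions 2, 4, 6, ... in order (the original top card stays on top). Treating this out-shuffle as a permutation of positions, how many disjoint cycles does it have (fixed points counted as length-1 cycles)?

Trace each unvisited position around until it returns:
(1) (2 3 5) (4 7 6) (8)
4 cycles in total.

4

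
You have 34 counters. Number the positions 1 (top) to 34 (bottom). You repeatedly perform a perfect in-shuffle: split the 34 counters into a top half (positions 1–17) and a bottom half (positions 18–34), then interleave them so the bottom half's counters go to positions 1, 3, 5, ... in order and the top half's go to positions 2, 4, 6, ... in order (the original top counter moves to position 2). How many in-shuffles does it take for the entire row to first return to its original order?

The in-shuffle permutes the 34 positions with cycle lengths [3, 3, 4, 12, 12].
Every counter is home exactly when every cycle has completed a whole number of laps, i.e. after lcm(3, 4, 12) = 12 in-shuffles.

12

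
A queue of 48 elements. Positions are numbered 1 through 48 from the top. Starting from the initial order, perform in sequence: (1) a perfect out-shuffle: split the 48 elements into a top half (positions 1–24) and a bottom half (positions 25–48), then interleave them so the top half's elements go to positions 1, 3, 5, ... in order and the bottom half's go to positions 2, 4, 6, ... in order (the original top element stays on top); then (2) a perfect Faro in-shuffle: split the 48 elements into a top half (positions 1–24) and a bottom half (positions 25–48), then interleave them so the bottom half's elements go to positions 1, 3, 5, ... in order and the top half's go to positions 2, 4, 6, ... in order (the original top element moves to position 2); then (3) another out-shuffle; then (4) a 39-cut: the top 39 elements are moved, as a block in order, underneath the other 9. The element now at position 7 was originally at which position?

48

Undo the operations in reverse order, starting from position 7:
  undo op 4 (cut 39): 7 ← 46
  undo op 3 (out-shuffle, from bottom half): 46 ← 47
  undo op 2 (in-shuffle, from bottom half): 47 ← 48
  undo op 1 (out-shuffle, from bottom half): 48 ← 48
So the element at position 7 came from original position 48.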